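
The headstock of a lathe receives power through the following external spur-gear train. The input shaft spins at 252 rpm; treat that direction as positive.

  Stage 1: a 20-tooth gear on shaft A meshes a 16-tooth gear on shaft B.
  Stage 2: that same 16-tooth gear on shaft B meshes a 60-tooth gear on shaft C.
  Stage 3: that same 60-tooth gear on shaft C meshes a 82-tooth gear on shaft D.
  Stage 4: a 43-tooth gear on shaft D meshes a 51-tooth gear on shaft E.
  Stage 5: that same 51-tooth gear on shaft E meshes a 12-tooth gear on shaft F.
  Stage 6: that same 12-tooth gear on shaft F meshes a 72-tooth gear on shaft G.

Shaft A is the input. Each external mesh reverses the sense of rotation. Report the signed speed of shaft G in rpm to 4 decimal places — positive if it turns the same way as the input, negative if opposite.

Stage 1 [20T→16T]: ω = 252.0000×20/16 = 315.0000 rpm, dir flips to −; running = −315.0000
Stage 2 [16T→60T]: ω = 315.0000×16/60 = 84.0000 rpm, dir flips to +; running = +84.0000
Stage 3 [60T→82T]: ω = 84.0000×60/82 = 61.4634 rpm, dir flips to −; running = −61.4634
Stage 4 [43T→51T]: ω = 61.4634×43/51 = 51.8221 rpm, dir flips to +; running = +51.8221
Stage 5 [51T→12T]: ω = 51.8221×51/12 = 220.2439 rpm, dir flips to −; running = −220.2439
Stage 6 [12T→72T]: ω = 220.2439×12/72 = 36.7073 rpm, dir flips to +; running = +36.7073

+36.7073 rpm (same as input, |ω| = 36.7073 rpm)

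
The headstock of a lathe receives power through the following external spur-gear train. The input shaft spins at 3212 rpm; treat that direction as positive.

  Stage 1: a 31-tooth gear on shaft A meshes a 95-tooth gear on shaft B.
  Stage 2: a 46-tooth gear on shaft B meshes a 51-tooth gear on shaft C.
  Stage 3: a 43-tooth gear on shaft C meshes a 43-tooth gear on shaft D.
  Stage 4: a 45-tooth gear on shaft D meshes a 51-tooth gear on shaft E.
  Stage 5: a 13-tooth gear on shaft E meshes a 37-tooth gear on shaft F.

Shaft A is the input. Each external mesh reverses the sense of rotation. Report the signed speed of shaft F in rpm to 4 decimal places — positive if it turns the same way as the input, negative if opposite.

-293.0794 rpm (opposite to input, |ω| = 293.0794 rpm)

Stage 1 [31T→95T]: ω = 3212.0000×31/95 = 1048.1263 rpm, dir flips to −; running = −1048.1263
Stage 2 [46T→51T]: ω = 1048.1263×46/51 = 945.3688 rpm, dir flips to +; running = +945.3688
Stage 3 [43T→43T]: ω = 945.3688×43/43 = 945.3688 rpm, dir flips to −; running = −945.3688
Stage 4 [45T→51T]: ω = 945.3688×45/51 = 834.1490 rpm, dir flips to +; running = +834.1490
Stage 5 [13T→37T]: ω = 834.1490×13/37 = 293.0794 rpm, dir flips to −; running = −293.0794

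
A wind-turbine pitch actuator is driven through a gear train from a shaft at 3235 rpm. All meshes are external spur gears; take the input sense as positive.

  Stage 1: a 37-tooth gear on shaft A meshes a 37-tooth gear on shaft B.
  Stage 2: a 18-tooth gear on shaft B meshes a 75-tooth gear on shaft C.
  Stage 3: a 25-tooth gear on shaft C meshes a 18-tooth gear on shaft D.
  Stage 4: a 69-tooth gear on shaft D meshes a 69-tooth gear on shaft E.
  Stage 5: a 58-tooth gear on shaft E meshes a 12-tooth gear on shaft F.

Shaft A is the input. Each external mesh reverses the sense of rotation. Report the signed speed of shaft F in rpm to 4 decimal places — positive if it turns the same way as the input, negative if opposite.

-5211.9444 rpm (opposite to input, |ω| = 5211.9444 rpm)

Stage 1 [37T→37T]: ω = 3235.0000×37/37 = 3235.0000 rpm, dir flips to −; running = −3235.0000
Stage 2 [18T→75T]: ω = 3235.0000×18/75 = 776.4000 rpm, dir flips to +; running = +776.4000
Stage 3 [25T→18T]: ω = 776.4000×25/18 = 1078.3333 rpm, dir flips to −; running = −1078.3333
Stage 4 [69T→69T]: ω = 1078.3333×69/69 = 1078.3333 rpm, dir flips to +; running = +1078.3333
Stage 5 [58T→12T]: ω = 1078.3333×58/12 = 5211.9444 rpm, dir flips to −; running = −5211.9444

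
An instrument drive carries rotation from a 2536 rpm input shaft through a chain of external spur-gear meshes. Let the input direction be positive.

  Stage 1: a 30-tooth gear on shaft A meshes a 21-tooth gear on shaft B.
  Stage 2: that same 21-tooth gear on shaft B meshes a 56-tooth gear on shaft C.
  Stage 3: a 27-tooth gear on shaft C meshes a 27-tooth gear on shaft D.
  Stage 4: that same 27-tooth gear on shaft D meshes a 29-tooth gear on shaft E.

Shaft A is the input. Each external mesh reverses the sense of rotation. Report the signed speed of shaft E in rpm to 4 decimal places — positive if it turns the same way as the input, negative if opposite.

+1264.8768 rpm (same as input, |ω| = 1264.8768 rpm)

Stage 1 [30T→21T]: ω = 2536.0000×30/21 = 3622.8571 rpm, dir flips to −; running = −3622.8571
Stage 2 [21T→56T]: ω = 3622.8571×21/56 = 1358.5714 rpm, dir flips to +; running = +1358.5714
Stage 3 [27T→27T]: ω = 1358.5714×27/27 = 1358.5714 rpm, dir flips to −; running = −1358.5714
Stage 4 [27T→29T]: ω = 1358.5714×27/29 = 1264.8768 rpm, dir flips to +; running = +1264.8768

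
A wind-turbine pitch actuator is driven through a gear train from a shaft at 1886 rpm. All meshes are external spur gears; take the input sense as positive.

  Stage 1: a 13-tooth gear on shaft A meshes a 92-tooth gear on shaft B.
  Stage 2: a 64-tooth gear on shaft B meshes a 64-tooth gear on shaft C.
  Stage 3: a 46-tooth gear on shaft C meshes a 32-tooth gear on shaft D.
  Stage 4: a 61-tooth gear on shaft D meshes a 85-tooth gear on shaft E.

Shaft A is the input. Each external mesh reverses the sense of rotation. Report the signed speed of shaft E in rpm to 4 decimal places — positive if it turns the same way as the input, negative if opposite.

+274.9261 rpm (same as input, |ω| = 274.9261 rpm)

Stage 1 [13T→92T]: ω = 1886.0000×13/92 = 266.5000 rpm, dir flips to −; running = −266.5000
Stage 2 [64T→64T]: ω = 266.5000×64/64 = 266.5000 rpm, dir flips to +; running = +266.5000
Stage 3 [46T→32T]: ω = 266.5000×46/32 = 383.0938 rpm, dir flips to −; running = −383.0938
Stage 4 [61T→85T]: ω = 383.0938×61/85 = 274.9261 rpm, dir flips to +; running = +274.9261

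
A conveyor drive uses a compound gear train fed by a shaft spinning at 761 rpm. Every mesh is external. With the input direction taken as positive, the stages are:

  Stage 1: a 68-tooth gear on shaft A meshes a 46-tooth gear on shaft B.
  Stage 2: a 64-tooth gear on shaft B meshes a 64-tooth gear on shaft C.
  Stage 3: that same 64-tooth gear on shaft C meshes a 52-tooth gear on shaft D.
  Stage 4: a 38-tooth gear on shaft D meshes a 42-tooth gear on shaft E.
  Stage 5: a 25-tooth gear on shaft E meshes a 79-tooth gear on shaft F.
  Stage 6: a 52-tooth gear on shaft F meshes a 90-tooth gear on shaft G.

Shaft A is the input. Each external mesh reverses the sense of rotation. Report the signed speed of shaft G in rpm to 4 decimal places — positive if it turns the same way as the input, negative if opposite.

Stage 1 [68T→46T]: ω = 761.0000×68/46 = 1124.9565 rpm, dir flips to −; running = −1124.9565
Stage 2 [64T→64T]: ω = 1124.9565×64/64 = 1124.9565 rpm, dir flips to +; running = +1124.9565
Stage 3 [64T→52T]: ω = 1124.9565×64/52 = 1384.5619 rpm, dir flips to −; running = −1384.5619
Stage 4 [38T→42T]: ω = 1384.5619×38/42 = 1252.6988 rpm, dir flips to +; running = +1252.6988
Stage 5 [25T→79T]: ω = 1252.6988×25/79 = 396.4237 rpm, dir flips to −; running = −396.4237
Stage 6 [52T→90T]: ω = 396.4237×52/90 = 229.0448 rpm, dir flips to +; running = +229.0448

+229.0448 rpm (same as input, |ω| = 229.0448 rpm)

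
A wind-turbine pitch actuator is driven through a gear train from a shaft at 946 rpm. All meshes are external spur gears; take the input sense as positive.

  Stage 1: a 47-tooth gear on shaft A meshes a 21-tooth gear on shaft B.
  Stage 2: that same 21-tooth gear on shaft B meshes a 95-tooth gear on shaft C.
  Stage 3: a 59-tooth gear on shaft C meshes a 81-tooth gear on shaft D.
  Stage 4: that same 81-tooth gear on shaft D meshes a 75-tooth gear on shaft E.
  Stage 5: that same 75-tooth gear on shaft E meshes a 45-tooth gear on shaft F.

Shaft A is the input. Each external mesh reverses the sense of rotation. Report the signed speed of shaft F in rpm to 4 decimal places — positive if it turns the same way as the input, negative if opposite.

-613.6276 rpm (opposite to input, |ω| = 613.6276 rpm)

Stage 1 [47T→21T]: ω = 946.0000×47/21 = 2117.2381 rpm, dir flips to −; running = −2117.2381
Stage 2 [21T→95T]: ω = 2117.2381×21/95 = 468.0211 rpm, dir flips to +; running = +468.0211
Stage 3 [59T→81T]: ω = 468.0211×59/81 = 340.9042 rpm, dir flips to −; running = −340.9042
Stage 4 [81T→75T]: ω = 340.9042×81/75 = 368.1766 rpm, dir flips to +; running = +368.1766
Stage 5 [75T→45T]: ω = 368.1766×75/45 = 613.6276 rpm, dir flips to −; running = −613.6276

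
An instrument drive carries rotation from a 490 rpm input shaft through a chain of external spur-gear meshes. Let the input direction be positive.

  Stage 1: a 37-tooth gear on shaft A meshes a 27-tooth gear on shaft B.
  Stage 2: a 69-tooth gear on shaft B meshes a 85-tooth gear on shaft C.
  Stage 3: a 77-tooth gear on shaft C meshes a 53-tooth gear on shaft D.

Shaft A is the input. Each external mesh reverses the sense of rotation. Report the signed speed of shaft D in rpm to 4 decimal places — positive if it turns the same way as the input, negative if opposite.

Stage 1 [37T→27T]: ω = 490.0000×37/27 = 671.4815 rpm, dir flips to −; running = −671.4815
Stage 2 [69T→85T]: ω = 671.4815×69/85 = 545.0850 rpm, dir flips to +; running = +545.0850
Stage 3 [77T→53T]: ω = 545.0850×77/53 = 791.9159 rpm, dir flips to −; running = −791.9159

-791.9159 rpm (opposite to input, |ω| = 791.9159 rpm)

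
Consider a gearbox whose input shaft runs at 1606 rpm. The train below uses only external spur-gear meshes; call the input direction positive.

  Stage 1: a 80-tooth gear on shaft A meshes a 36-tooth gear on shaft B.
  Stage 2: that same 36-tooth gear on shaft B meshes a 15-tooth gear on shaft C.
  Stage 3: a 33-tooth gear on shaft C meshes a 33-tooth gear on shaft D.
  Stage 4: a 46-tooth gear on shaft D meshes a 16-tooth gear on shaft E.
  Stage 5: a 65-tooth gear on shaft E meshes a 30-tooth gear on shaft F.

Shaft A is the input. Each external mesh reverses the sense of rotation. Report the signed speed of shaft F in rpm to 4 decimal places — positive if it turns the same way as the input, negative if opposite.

Stage 1 [80T→36T]: ω = 1606.0000×80/36 = 3568.8889 rpm, dir flips to −; running = −3568.8889
Stage 2 [36T→15T]: ω = 3568.8889×36/15 = 8565.3333 rpm, dir flips to +; running = +8565.3333
Stage 3 [33T→33T]: ω = 8565.3333×33/33 = 8565.3333 rpm, dir flips to −; running = −8565.3333
Stage 4 [46T→16T]: ω = 8565.3333×46/16 = 24625.3333 rpm, dir flips to +; running = +24625.3333
Stage 5 [65T→30T]: ω = 24625.3333×65/30 = 53354.8889 rpm, dir flips to −; running = −53354.8889

-53354.8889 rpm (opposite to input, |ω| = 53354.8889 rpm)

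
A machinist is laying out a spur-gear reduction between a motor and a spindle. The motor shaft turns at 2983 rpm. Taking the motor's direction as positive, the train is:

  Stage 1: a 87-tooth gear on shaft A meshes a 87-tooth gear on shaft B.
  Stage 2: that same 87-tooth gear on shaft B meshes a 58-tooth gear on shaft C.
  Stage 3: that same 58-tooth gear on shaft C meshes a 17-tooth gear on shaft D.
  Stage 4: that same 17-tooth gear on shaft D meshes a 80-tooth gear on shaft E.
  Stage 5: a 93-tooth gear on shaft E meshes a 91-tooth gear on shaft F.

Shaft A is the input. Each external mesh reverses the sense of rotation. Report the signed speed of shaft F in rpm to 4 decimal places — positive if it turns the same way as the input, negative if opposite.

Stage 1 [87T→87T]: ω = 2983.0000×87/87 = 2983.0000 rpm, dir flips to −; running = −2983.0000
Stage 2 [87T→58T]: ω = 2983.0000×87/58 = 4474.5000 rpm, dir flips to +; running = +4474.5000
Stage 3 [58T→17T]: ω = 4474.5000×58/17 = 15265.9412 rpm, dir flips to −; running = −15265.9412
Stage 4 [17T→80T]: ω = 15265.9412×17/80 = 3244.0125 rpm, dir flips to +; running = +3244.0125
Stage 5 [93T→91T]: ω = 3244.0125×93/91 = 3315.3095 rpm, dir flips to −; running = −3315.3095

-3315.3095 rpm (opposite to input, |ω| = 3315.3095 rpm)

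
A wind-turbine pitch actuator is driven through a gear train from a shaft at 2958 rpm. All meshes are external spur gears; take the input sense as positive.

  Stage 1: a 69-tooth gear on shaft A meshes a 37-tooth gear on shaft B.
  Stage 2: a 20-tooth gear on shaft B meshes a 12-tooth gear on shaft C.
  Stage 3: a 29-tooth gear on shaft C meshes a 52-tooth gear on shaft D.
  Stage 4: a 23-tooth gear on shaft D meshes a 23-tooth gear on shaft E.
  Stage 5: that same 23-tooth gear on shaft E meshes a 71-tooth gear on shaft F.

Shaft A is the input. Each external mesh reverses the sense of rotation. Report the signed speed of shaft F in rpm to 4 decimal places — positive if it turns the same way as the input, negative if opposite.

-1660.9571 rpm (opposite to input, |ω| = 1660.9571 rpm)

Stage 1 [69T→37T]: ω = 2958.0000×69/37 = 5516.2703 rpm, dir flips to −; running = −5516.2703
Stage 2 [20T→12T]: ω = 5516.2703×20/12 = 9193.7838 rpm, dir flips to +; running = +9193.7838
Stage 3 [29T→52T]: ω = 9193.7838×29/52 = 5127.3025 rpm, dir flips to −; running = −5127.3025
Stage 4 [23T→23T]: ω = 5127.3025×23/23 = 5127.3025 rpm, dir flips to +; running = +5127.3025
Stage 5 [23T→71T]: ω = 5127.3025×23/71 = 1660.9571 rpm, dir flips to −; running = −1660.9571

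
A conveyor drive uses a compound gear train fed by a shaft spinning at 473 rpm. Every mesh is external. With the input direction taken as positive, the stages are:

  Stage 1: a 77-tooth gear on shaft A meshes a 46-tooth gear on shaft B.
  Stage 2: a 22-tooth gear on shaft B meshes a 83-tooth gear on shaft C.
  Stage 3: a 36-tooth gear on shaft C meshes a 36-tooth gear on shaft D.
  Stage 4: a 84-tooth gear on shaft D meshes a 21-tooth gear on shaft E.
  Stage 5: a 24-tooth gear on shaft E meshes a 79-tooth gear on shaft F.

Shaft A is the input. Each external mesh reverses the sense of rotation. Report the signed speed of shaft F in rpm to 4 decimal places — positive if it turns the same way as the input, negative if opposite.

-255.0250 rpm (opposite to input, |ω| = 255.0250 rpm)

Stage 1 [77T→46T]: ω = 473.0000×77/46 = 791.7609 rpm, dir flips to −; running = −791.7609
Stage 2 [22T→83T]: ω = 791.7609×22/83 = 209.8643 rpm, dir flips to +; running = +209.8643
Stage 3 [36T→36T]: ω = 209.8643×36/36 = 209.8643 rpm, dir flips to −; running = −209.8643
Stage 4 [84T→21T]: ω = 209.8643×84/21 = 839.4573 rpm, dir flips to +; running = +839.4573
Stage 5 [24T→79T]: ω = 839.4573×24/79 = 255.0250 rpm, dir flips to −; running = −255.0250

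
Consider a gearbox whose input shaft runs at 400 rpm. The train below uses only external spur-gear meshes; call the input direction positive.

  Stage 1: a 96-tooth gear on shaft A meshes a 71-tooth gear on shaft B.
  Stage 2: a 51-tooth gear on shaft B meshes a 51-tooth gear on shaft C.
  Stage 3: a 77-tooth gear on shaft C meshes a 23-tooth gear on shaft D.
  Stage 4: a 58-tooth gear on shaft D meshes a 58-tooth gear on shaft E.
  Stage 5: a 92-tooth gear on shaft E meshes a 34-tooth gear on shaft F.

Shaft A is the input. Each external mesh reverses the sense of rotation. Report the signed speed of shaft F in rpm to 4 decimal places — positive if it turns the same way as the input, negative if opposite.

-4899.4200 rpm (opposite to input, |ω| = 4899.4200 rpm)

Stage 1 [96T→71T]: ω = 400.0000×96/71 = 540.8451 rpm, dir flips to −; running = −540.8451
Stage 2 [51T→51T]: ω = 540.8451×51/51 = 540.8451 rpm, dir flips to +; running = +540.8451
Stage 3 [77T→23T]: ω = 540.8451×77/23 = 1810.6552 rpm, dir flips to −; running = −1810.6552
Stage 4 [58T→58T]: ω = 1810.6552×58/58 = 1810.6552 rpm, dir flips to +; running = +1810.6552
Stage 5 [92T→34T]: ω = 1810.6552×92/34 = 4899.4200 rpm, dir flips to −; running = −4899.4200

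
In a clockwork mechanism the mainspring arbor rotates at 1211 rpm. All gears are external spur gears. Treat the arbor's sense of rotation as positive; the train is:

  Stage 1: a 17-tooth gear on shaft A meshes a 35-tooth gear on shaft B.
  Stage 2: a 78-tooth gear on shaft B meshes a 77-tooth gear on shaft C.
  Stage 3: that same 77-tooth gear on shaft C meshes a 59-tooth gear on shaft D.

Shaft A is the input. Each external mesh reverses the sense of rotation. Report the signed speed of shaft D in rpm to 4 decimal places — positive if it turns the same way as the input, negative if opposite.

Stage 1 [17T→35T]: ω = 1211.0000×17/35 = 588.2000 rpm, dir flips to −; running = −588.2000
Stage 2 [78T→77T]: ω = 588.2000×78/77 = 595.8390 rpm, dir flips to +; running = +595.8390
Stage 3 [77T→59T]: ω = 595.8390×77/59 = 777.6203 rpm, dir flips to −; running = −777.6203

-777.6203 rpm (opposite to input, |ω| = 777.6203 rpm)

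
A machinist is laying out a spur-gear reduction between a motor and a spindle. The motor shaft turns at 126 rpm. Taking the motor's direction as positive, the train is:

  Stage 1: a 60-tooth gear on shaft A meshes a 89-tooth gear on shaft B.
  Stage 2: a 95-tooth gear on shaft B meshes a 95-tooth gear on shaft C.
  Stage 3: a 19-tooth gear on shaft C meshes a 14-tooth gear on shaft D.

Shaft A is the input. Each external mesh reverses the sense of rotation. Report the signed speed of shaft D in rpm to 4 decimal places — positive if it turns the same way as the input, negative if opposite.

Stage 1 [60T→89T]: ω = 126.0000×60/89 = 84.9438 rpm, dir flips to −; running = −84.9438
Stage 2 [95T→95T]: ω = 84.9438×95/95 = 84.9438 rpm, dir flips to +; running = +84.9438
Stage 3 [19T→14T]: ω = 84.9438×19/14 = 115.2809 rpm, dir flips to −; running = −115.2809

-115.2809 rpm (opposite to input, |ω| = 115.2809 rpm)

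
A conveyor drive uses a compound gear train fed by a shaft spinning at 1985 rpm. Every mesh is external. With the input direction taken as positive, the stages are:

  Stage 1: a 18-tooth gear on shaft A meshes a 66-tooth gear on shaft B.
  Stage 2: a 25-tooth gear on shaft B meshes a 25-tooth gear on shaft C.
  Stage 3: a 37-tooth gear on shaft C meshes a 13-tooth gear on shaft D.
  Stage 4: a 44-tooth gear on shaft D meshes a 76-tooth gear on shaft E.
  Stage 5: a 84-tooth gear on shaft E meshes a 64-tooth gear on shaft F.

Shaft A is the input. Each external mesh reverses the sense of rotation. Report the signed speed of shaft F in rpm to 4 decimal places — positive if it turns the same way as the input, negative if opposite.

Stage 1 [18T→66T]: ω = 1985.0000×18/66 = 541.3636 rpm, dir flips to −; running = −541.3636
Stage 2 [25T→25T]: ω = 541.3636×25/25 = 541.3636 rpm, dir flips to +; running = +541.3636
Stage 3 [37T→13T]: ω = 541.3636×37/13 = 1540.8042 rpm, dir flips to −; running = −1540.8042
Stage 4 [44T→76T]: ω = 1540.8042×44/76 = 892.0445 rpm, dir flips to +; running = +892.0445
Stage 5 [84T→64T]: ω = 892.0445×84/64 = 1170.8085 rpm, dir flips to −; running = −1170.8085

-1170.8085 rpm (opposite to input, |ω| = 1170.8085 rpm)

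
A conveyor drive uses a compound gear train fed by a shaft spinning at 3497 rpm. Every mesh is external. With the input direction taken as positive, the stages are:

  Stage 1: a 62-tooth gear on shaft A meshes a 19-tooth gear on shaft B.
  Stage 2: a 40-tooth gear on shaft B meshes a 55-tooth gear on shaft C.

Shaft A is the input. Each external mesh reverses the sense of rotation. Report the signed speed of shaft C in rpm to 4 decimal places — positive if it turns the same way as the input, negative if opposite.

Stage 1 [62T→19T]: ω = 3497.0000×62/19 = 11411.2632 rpm, dir flips to −; running = −11411.2632
Stage 2 [40T→55T]: ω = 11411.2632×40/55 = 8299.1005 rpm, dir flips to +; running = +8299.1005

+8299.1005 rpm (same as input, |ω| = 8299.1005 rpm)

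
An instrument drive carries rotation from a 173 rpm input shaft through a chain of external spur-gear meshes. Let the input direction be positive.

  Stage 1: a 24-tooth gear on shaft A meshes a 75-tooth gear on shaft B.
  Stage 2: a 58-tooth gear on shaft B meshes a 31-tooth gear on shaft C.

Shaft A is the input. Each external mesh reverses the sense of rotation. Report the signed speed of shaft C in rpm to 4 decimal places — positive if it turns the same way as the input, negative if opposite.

+103.5768 rpm (same as input, |ω| = 103.5768 rpm)

Stage 1 [24T→75T]: ω = 173.0000×24/75 = 55.3600 rpm, dir flips to −; running = −55.3600
Stage 2 [58T→31T]: ω = 55.3600×58/31 = 103.5768 rpm, dir flips to +; running = +103.5768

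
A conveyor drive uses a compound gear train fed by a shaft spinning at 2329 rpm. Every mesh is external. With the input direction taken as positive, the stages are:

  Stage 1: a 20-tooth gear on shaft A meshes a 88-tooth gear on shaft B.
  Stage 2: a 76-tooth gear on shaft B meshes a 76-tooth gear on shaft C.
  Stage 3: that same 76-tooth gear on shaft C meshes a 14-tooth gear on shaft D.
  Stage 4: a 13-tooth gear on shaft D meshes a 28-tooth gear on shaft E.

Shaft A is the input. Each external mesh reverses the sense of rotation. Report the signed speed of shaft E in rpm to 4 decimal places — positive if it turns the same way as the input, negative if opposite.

+1334.0979 rpm (same as input, |ω| = 1334.0979 rpm)

Stage 1 [20T→88T]: ω = 2329.0000×20/88 = 529.3182 rpm, dir flips to −; running = −529.3182
Stage 2 [76T→76T]: ω = 529.3182×76/76 = 529.3182 rpm, dir flips to +; running = +529.3182
Stage 3 [76T→14T]: ω = 529.3182×76/14 = 2873.4416 rpm, dir flips to −; running = −2873.4416
Stage 4 [13T→28T]: ω = 2873.4416×13/28 = 1334.0979 rpm, dir flips to +; running = +1334.0979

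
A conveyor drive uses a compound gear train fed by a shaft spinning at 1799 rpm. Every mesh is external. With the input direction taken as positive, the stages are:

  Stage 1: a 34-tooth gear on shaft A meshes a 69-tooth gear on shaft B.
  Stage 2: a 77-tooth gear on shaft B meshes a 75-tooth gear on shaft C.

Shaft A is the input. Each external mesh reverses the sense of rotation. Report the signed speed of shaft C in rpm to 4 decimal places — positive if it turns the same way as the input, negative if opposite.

+910.1028 rpm (same as input, |ω| = 910.1028 rpm)

Stage 1 [34T→69T]: ω = 1799.0000×34/69 = 886.4638 rpm, dir flips to −; running = −886.4638
Stage 2 [77T→75T]: ω = 886.4638×77/75 = 910.1028 rpm, dir flips to +; running = +910.1028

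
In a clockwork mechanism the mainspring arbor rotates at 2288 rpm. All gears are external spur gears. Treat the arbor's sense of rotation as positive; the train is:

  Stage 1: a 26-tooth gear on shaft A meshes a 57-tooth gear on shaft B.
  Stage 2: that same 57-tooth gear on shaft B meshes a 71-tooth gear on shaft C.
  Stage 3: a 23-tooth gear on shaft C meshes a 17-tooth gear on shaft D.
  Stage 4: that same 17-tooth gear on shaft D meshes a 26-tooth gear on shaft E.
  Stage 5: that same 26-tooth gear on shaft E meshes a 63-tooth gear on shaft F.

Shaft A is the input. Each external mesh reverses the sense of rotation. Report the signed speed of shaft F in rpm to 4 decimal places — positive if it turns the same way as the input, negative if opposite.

-305.8851 rpm (opposite to input, |ω| = 305.8851 rpm)

Stage 1 [26T→57T]: ω = 2288.0000×26/57 = 1043.6491 rpm, dir flips to −; running = −1043.6491
Stage 2 [57T→71T]: ω = 1043.6491×57/71 = 837.8592 rpm, dir flips to +; running = +837.8592
Stage 3 [23T→17T]: ω = 837.8592×23/17 = 1133.5742 rpm, dir flips to −; running = −1133.5742
Stage 4 [17T→26T]: ω = 1133.5742×17/26 = 741.1831 rpm, dir flips to +; running = +741.1831
Stage 5 [26T→63T]: ω = 741.1831×26/63 = 305.8851 rpm, dir flips to −; running = −305.8851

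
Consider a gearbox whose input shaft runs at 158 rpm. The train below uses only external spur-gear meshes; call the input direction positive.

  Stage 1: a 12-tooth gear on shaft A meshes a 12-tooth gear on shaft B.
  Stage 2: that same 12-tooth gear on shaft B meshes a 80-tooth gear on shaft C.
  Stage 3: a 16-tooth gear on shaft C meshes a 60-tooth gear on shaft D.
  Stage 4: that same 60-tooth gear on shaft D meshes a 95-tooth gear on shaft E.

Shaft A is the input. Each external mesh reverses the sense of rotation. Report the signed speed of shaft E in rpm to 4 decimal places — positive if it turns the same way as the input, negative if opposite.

+3.9916 rpm (same as input, |ω| = 3.9916 rpm)

Stage 1 [12T→12T]: ω = 158.0000×12/12 = 158.0000 rpm, dir flips to −; running = −158.0000
Stage 2 [12T→80T]: ω = 158.0000×12/80 = 23.7000 rpm, dir flips to +; running = +23.7000
Stage 3 [16T→60T]: ω = 23.7000×16/60 = 6.3200 rpm, dir flips to −; running = −6.3200
Stage 4 [60T→95T]: ω = 6.3200×60/95 = 3.9916 rpm, dir flips to +; running = +3.9916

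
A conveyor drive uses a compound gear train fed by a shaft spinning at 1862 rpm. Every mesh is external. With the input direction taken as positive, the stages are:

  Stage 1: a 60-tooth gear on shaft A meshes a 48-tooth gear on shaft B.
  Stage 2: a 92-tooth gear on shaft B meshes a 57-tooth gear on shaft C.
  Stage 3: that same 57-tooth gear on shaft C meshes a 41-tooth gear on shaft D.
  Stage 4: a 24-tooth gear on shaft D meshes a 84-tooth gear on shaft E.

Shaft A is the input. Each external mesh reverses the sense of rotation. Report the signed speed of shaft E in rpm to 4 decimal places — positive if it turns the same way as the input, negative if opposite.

Stage 1 [60T→48T]: ω = 1862.0000×60/48 = 2327.5000 rpm, dir flips to −; running = −2327.5000
Stage 2 [92T→57T]: ω = 2327.5000×92/57 = 3756.6667 rpm, dir flips to +; running = +3756.6667
Stage 3 [57T→41T]: ω = 3756.6667×57/41 = 5222.6829 rpm, dir flips to −; running = −5222.6829
Stage 4 [24T→84T]: ω = 5222.6829×24/84 = 1492.1951 rpm, dir flips to +; running = +1492.1951

+1492.1951 rpm (same as input, |ω| = 1492.1951 rpm)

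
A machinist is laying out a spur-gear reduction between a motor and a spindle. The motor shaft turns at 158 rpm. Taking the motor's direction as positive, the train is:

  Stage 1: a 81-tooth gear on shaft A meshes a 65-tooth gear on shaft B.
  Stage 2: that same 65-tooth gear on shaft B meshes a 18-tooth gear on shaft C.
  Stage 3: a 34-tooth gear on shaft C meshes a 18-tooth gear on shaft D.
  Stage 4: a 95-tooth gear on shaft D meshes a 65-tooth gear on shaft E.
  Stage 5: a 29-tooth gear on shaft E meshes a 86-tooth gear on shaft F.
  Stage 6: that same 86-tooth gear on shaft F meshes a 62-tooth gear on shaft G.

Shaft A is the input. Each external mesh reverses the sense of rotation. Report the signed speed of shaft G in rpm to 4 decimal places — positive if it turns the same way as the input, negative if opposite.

Stage 1 [81T→65T]: ω = 158.0000×81/65 = 196.8923 rpm, dir flips to −; running = −196.8923
Stage 2 [65T→18T]: ω = 196.8923×65/18 = 711.0000 rpm, dir flips to +; running = +711.0000
Stage 3 [34T→18T]: ω = 711.0000×34/18 = 1343.0000 rpm, dir flips to −; running = −1343.0000
Stage 4 [95T→65T]: ω = 1343.0000×95/65 = 1962.8462 rpm, dir flips to +; running = +1962.8462
Stage 5 [29T→86T]: ω = 1962.8462×29/86 = 661.8900 rpm, dir flips to −; running = −661.8900
Stage 6 [86T→62T]: ω = 661.8900×86/62 = 918.1055 rpm, dir flips to +; running = +918.1055

+918.1055 rpm (same as input, |ω| = 918.1055 rpm)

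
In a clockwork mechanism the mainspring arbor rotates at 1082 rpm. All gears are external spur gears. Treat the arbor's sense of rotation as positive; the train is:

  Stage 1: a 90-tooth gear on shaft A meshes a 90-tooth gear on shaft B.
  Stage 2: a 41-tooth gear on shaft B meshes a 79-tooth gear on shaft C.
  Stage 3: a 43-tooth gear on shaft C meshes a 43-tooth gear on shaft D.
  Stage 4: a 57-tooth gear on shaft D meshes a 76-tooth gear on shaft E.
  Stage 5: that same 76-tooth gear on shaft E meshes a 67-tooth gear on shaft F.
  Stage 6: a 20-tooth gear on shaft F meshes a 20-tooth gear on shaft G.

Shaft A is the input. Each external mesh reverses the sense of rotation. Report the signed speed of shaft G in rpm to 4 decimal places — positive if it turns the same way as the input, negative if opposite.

+477.7317 rpm (same as input, |ω| = 477.7317 rpm)

Stage 1 [90T→90T]: ω = 1082.0000×90/90 = 1082.0000 rpm, dir flips to −; running = −1082.0000
Stage 2 [41T→79T]: ω = 1082.0000×41/79 = 561.5443 rpm, dir flips to +; running = +561.5443
Stage 3 [43T→43T]: ω = 561.5443×43/43 = 561.5443 rpm, dir flips to −; running = −561.5443
Stage 4 [57T→76T]: ω = 561.5443×57/76 = 421.1582 rpm, dir flips to +; running = +421.1582
Stage 5 [76T→67T]: ω = 421.1582×76/67 = 477.7317 rpm, dir flips to −; running = −477.7317
Stage 6 [20T→20T]: ω = 477.7317×20/20 = 477.7317 rpm, dir flips to +; running = +477.7317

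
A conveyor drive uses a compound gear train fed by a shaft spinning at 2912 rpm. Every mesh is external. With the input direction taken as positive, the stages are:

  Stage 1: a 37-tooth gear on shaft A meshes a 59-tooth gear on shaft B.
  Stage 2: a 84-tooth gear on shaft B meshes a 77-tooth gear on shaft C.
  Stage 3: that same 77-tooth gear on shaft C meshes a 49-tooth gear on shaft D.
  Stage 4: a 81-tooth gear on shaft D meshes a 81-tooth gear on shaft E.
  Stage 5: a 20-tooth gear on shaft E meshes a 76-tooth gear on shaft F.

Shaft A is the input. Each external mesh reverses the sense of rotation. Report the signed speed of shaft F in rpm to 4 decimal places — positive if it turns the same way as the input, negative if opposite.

-823.8359 rpm (opposite to input, |ω| = 823.8359 rpm)

Stage 1 [37T→59T]: ω = 2912.0000×37/59 = 1826.1695 rpm, dir flips to −; running = −1826.1695
Stage 2 [84T→77T]: ω = 1826.1695×84/77 = 1992.1849 rpm, dir flips to +; running = +1992.1849
Stage 3 [77T→49T]: ω = 1992.1849×77/49 = 3130.5763 rpm, dir flips to −; running = −3130.5763
Stage 4 [81T→81T]: ω = 3130.5763×81/81 = 3130.5763 rpm, dir flips to +; running = +3130.5763
Stage 5 [20T→76T]: ω = 3130.5763×20/76 = 823.8359 rpm, dir flips to −; running = −823.8359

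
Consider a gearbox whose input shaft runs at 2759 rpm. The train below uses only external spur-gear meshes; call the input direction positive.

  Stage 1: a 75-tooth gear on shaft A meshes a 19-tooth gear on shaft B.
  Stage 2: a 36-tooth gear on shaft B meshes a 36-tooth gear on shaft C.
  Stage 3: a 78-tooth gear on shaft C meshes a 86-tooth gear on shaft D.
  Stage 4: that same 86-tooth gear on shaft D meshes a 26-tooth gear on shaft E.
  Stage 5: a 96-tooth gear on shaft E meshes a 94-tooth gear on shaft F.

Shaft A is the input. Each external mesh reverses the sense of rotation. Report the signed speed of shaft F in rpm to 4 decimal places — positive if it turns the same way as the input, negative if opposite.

Stage 1 [75T→19T]: ω = 2759.0000×75/19 = 10890.7895 rpm, dir flips to −; running = −10890.7895
Stage 2 [36T→36T]: ω = 10890.7895×36/36 = 10890.7895 rpm, dir flips to +; running = +10890.7895
Stage 3 [78T→86T]: ω = 10890.7895×78/86 = 9877.6928 rpm, dir flips to −; running = −9877.6928
Stage 4 [86T→26T]: ω = 9877.6928×86/26 = 32672.3684 rpm, dir flips to +; running = +32672.3684
Stage 5 [96T→94T]: ω = 32672.3684×96/94 = 33367.5252 rpm, dir flips to −; running = −33367.5252

-33367.5252 rpm (opposite to input, |ω| = 33367.5252 rpm)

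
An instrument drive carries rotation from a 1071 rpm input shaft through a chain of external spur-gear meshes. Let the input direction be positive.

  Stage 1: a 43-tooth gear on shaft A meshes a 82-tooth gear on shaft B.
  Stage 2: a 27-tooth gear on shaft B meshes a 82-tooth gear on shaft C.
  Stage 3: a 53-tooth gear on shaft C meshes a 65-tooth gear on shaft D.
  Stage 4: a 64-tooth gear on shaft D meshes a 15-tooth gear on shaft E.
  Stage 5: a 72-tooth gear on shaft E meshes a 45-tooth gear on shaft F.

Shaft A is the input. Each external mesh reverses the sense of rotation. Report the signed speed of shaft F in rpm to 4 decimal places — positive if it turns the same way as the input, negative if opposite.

-1029.3550 rpm (opposite to input, |ω| = 1029.3550 rpm)

Stage 1 [43T→82T]: ω = 1071.0000×43/82 = 561.6220 rpm, dir flips to −; running = −561.6220
Stage 2 [27T→82T]: ω = 561.6220×27/82 = 184.9243 rpm, dir flips to +; running = +184.9243
Stage 3 [53T→65T]: ω = 184.9243×53/65 = 150.7844 rpm, dir flips to −; running = −150.7844
Stage 4 [64T→15T]: ω = 150.7844×64/15 = 643.3469 rpm, dir flips to +; running = +643.3469
Stage 5 [72T→45T]: ω = 643.3469×72/45 = 1029.3550 rpm, dir flips to −; running = −1029.3550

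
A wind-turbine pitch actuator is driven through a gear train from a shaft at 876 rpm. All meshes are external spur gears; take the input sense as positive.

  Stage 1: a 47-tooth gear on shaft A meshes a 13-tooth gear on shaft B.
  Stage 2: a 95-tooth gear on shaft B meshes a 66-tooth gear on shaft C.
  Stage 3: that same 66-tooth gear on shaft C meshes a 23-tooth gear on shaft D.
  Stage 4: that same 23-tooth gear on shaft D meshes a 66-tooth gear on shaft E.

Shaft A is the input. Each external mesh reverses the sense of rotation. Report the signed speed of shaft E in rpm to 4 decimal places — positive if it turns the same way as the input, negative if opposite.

Stage 1 [47T→13T]: ω = 876.0000×47/13 = 3167.0769 rpm, dir flips to −; running = −3167.0769
Stage 2 [95T→66T]: ω = 3167.0769×95/66 = 4558.6713 rpm, dir flips to +; running = +4558.6713
Stage 3 [66T→23T]: ω = 4558.6713×66/23 = 13081.4047 rpm, dir flips to −; running = −13081.4047
Stage 4 [23T→66T]: ω = 13081.4047×23/66 = 4558.6713 rpm, dir flips to +; running = +4558.6713

+4558.6713 rpm (same as input, |ω| = 4558.6713 rpm)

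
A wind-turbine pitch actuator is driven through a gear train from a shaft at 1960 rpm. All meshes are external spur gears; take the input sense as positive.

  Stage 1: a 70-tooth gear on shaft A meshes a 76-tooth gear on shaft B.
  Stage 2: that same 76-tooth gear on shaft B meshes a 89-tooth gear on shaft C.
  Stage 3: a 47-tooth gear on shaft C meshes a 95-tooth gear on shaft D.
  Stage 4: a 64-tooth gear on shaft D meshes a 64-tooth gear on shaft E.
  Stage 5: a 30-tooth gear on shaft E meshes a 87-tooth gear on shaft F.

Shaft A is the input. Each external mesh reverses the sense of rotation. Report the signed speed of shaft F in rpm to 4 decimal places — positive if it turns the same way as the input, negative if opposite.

Stage 1 [70T→76T]: ω = 1960.0000×70/76 = 1805.2632 rpm, dir flips to −; running = −1805.2632
Stage 2 [76T→89T]: ω = 1805.2632×76/89 = 1541.5730 rpm, dir flips to +; running = +1541.5730
Stage 3 [47T→95T]: ω = 1541.5730×47/95 = 762.6730 rpm, dir flips to −; running = −762.6730
Stage 4 [64T→64T]: ω = 762.6730×64/64 = 762.6730 rpm, dir flips to +; running = +762.6730
Stage 5 [30T→87T]: ω = 762.6730×30/87 = 262.9907 rpm, dir flips to −; running = −262.9907

-262.9907 rpm (opposite to input, |ω| = 262.9907 rpm)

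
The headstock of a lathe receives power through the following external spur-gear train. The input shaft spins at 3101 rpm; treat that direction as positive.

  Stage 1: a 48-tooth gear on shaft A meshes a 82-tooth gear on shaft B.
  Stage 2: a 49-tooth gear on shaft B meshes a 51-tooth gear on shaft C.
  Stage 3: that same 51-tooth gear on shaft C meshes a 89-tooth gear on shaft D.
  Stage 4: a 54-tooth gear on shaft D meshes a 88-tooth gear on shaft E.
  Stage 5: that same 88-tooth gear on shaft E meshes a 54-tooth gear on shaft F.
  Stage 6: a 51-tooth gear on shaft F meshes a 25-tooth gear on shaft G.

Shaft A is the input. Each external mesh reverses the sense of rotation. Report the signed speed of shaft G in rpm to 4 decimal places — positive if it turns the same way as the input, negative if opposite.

Stage 1 [48T→82T]: ω = 3101.0000×48/82 = 1815.2195 rpm, dir flips to −; running = −1815.2195
Stage 2 [49T→51T]: ω = 1815.2195×49/51 = 1744.0344 rpm, dir flips to +; running = +1744.0344
Stage 3 [51T→89T]: ω = 1744.0344×51/89 = 999.3905 rpm, dir flips to −; running = −999.3905
Stage 4 [54T→88T]: ω = 999.3905×54/88 = 613.2624 rpm, dir flips to +; running = +613.2624
Stage 5 [88T→54T]: ω = 613.2624×88/54 = 999.3905 rpm, dir flips to −; running = −999.3905
Stage 6 [51T→25T]: ω = 999.3905×51/25 = 2038.7567 rpm, dir flips to +; running = +2038.7567

+2038.7567 rpm (same as input, |ω| = 2038.7567 rpm)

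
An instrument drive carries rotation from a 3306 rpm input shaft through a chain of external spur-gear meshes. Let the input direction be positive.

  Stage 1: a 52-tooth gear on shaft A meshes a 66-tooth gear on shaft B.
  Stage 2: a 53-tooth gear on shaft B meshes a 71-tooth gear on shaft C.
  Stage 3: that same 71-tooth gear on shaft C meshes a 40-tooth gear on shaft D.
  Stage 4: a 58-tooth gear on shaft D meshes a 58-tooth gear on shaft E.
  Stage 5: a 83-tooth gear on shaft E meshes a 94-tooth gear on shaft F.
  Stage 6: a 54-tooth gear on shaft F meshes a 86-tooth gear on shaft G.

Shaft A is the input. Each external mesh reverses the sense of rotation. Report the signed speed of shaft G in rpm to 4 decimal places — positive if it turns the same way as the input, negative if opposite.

+1913.4789 rpm (same as input, |ω| = 1913.4789 rpm)

Stage 1 [52T→66T]: ω = 3306.0000×52/66 = 2604.7273 rpm, dir flips to −; running = −2604.7273
Stage 2 [53T→71T]: ω = 2604.7273×53/71 = 1944.3739 rpm, dir flips to +; running = +1944.3739
Stage 3 [71T→40T]: ω = 1944.3739×71/40 = 3451.2636 rpm, dir flips to −; running = −3451.2636
Stage 4 [58T→58T]: ω = 3451.2636×58/58 = 3451.2636 rpm, dir flips to +; running = +3451.2636
Stage 5 [83T→94T]: ω = 3451.2636×83/94 = 3047.3924 rpm, dir flips to −; running = −3047.3924
Stage 6 [54T→86T]: ω = 3047.3924×54/86 = 1913.4789 rpm, dir flips to +; running = +1913.4789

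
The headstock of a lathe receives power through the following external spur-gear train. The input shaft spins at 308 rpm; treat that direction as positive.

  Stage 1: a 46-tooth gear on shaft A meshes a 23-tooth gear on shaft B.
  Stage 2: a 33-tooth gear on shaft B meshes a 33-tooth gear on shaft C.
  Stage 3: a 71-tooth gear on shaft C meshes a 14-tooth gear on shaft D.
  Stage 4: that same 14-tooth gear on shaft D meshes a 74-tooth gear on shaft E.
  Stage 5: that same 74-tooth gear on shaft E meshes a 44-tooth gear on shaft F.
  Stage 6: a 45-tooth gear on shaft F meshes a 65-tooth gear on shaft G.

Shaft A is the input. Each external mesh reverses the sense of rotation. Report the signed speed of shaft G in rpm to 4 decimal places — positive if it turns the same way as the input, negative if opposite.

+688.1538 rpm (same as input, |ω| = 688.1538 rpm)

Stage 1 [46T→23T]: ω = 308.0000×46/23 = 616.0000 rpm, dir flips to −; running = −616.0000
Stage 2 [33T→33T]: ω = 616.0000×33/33 = 616.0000 rpm, dir flips to +; running = +616.0000
Stage 3 [71T→14T]: ω = 616.0000×71/14 = 3124.0000 rpm, dir flips to −; running = −3124.0000
Stage 4 [14T→74T]: ω = 3124.0000×14/74 = 591.0270 rpm, dir flips to +; running = +591.0270
Stage 5 [74T→44T]: ω = 591.0270×74/44 = 994.0000 rpm, dir flips to −; running = −994.0000
Stage 6 [45T→65T]: ω = 994.0000×45/65 = 688.1538 rpm, dir flips to +; running = +688.1538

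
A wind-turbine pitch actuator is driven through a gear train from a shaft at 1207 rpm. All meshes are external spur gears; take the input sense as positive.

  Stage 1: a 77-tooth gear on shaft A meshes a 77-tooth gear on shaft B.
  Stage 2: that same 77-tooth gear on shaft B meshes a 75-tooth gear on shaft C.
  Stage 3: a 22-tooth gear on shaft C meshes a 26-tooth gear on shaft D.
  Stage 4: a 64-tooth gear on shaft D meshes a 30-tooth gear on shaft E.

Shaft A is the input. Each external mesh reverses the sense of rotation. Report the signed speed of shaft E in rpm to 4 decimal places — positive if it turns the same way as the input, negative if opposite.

Stage 1 [77T→77T]: ω = 1207.0000×77/77 = 1207.0000 rpm, dir flips to −; running = −1207.0000
Stage 2 [77T→75T]: ω = 1207.0000×77/75 = 1239.1867 rpm, dir flips to +; running = +1239.1867
Stage 3 [22T→26T]: ω = 1239.1867×22/26 = 1048.5426 rpm, dir flips to −; running = −1048.5426
Stage 4 [64T→30T]: ω = 1048.5426×64/30 = 2236.8908 rpm, dir flips to +; running = +2236.8908

+2236.8908 rpm (same as input, |ω| = 2236.8908 rpm)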